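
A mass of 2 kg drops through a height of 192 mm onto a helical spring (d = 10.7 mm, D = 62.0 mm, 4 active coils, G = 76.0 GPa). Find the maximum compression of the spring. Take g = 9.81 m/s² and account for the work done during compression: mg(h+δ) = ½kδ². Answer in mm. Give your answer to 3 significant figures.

7.75 mm

k = Gd⁴/(8D³N_a) = (76.0×10³)(10.7⁴)/(8·62.0³·4) = 130.62 N/mm
W = mg = 2 × 9.81 = 19.62 N
½kδ² − Wδ − Wh = 0 → δ = (W + √(W² + 2kWh))/k
δ = (19.62 + √(384.94 + 984133))/130.62 = (19.62 + 992.23)/130.62 = 7.7463 mm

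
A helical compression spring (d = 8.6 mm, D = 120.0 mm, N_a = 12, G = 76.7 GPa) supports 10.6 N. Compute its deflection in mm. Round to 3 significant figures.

4.19 mm

k = Gd⁴/(8D³N_a) = (76.7×10³)(8.6⁴)/(8·120.0³·12) = 2.5291 N/mm
δ = F/k = 10.6 / 2.5291 = 4.1911 mm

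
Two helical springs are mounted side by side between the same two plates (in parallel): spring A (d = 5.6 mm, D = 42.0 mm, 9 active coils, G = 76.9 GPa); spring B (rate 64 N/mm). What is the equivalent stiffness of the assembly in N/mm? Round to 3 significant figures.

k_A = Gd⁴/(8D³N_a) = (76.9×10³)(5.6⁴)/(8·42.0³·9) = 14.177 N/mm
Parallel: k_eq = 14.177 + 64 = 78.177 N/mm

78.2 N/mm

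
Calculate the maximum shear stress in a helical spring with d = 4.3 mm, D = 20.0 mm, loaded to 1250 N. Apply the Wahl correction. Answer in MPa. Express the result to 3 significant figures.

Spring index C = D/d = 20.0/4.3 = 4.6512
K_W = (4C−1)/(4C−4) + 0.615/C = 17.605/14.605 + 0.1322 = 1.3376
τ₀ = 8FD/(πd³) = 8·1250·20.0/(π·4.3³) = 200000/249.78 = 800.71 MPa
τ_max = K·τ₀ = 1.3376 × 800.71 = 1071.1 MPa

1070 MPa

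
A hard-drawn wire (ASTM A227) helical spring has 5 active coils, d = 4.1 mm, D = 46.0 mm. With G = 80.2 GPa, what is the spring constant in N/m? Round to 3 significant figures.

5820 N/m

k = Gd⁴/(8D³N_a) = (80.2×10³ × 4.1⁴) / (8 × 46.0³ × 5)
  = 2.26626e+07 / 3.89344e+06 = 5.8207 N/mm = 5820.7 N/m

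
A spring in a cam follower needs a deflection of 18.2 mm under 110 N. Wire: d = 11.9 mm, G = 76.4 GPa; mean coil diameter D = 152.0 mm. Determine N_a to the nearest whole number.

9

Required rate k = F/δ = 110/18.2 = 6.044 N/mm
N_a = Gd⁴/(8D³k) = (76.4×10³ × 11.9⁴)/(8 × 152.0³ × 6.044)
    = 1.53208e+09 / 1.69802e+08 = 9.023 → 9 coils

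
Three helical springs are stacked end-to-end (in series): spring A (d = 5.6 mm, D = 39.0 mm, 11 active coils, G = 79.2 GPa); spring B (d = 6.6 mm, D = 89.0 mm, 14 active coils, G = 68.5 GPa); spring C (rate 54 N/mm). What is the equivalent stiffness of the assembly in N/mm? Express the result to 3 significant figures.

1.44 N/mm

k_A = Gd⁴/(8D³N_a) = (79.2×10³)(5.6⁴)/(8·39.0³·11) = 14.921 N/mm
k_B = Gd⁴/(8D³N_a) = (68.5×10³)(6.6⁴)/(8·89.0³·14) = 1.6462 N/mm
Series: 1/k_eq = 1/14.921 + 1/1.6462 + 1/54 = 0.693; k_eq = 1.443 N/mm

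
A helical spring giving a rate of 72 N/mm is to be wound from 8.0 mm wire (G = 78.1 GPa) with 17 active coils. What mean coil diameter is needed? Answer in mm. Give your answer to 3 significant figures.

32.0 mm

D = (Gd⁴/(8N_a·k))^(1/3) = (78.1×10³·8.0⁴/(8·17·72))^(1/3)
  = (32669.3)^(1/3) = 31.9678 mm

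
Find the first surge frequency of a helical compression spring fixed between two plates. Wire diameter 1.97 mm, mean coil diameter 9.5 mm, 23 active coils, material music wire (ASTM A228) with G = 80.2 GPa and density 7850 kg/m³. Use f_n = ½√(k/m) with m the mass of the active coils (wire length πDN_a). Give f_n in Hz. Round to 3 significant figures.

341 Hz

k = Gd⁴/(8D³N_a) = (80.2×10³)(1.97⁴)/(8·9.5³·23) = 7.6569 N/mm = 7656.9 N/m
Wire length L = πDN_a = π·9.5·23 = 686.44 mm
m = ρ·(πd²/4)·L = 7850 × 3.0481×10⁻⁶ m² × 0.68644 m = 0.016425 kg
f_n = ½√(k/m) = 0.5·√(7656.9/0.016425) = 0.5·√(4.6618e+05) = 341.39 Hz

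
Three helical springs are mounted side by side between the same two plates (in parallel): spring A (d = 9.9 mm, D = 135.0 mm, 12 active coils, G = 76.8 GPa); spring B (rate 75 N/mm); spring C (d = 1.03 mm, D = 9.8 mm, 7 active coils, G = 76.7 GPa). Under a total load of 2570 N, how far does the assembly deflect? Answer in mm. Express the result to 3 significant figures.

32.2 mm

k_A = Gd⁴/(8D³N_a) = (76.8×10³)(9.9⁴)/(8·135.0³·12) = 3.1234 N/mm
k_C = Gd⁴/(8D³N_a) = (76.7×10³)(1.03⁴)/(8·9.8³·7) = 1.6379 N/mm
Parallel: k_eq = 3.1234 + 75 + 1.6379 = 79.761 N/mm
δ = F/k_eq = 2570/79.761 = 32.221 mm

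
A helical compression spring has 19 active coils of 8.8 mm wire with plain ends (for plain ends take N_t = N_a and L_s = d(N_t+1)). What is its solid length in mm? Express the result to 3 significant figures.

176 mm

plain ends: N_t = N_a = 19
L_s = d·(N_t+1) = 8.8 × 20 = 176 mm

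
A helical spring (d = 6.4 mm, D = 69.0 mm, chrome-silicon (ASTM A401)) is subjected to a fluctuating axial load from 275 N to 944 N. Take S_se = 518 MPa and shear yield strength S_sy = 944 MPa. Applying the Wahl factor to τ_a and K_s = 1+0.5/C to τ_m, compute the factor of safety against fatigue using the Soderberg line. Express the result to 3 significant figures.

C = D/d = 69.0/6.4 = 10.7812; K_W = (4C−1)/(4C−4)+0.615/C = 1.1337; K_s = 1+0.5/C = 1.0464
F_a = (F_max−F_min)/2 = 334.5 N; F_m = (F_max+F_min)/2 = 609.5 N
τ_a = K_W·8F_aD/(πd³) = 1.1337 × 224.21 = 254.19 MPa
τ_m = K_s·8F_mD/(πd³) = 1.0464 × 408.53 = 427.48 MPa
Soderberg: 1/n_f = τ_a/S_se + τ_m/S_sy = 254.19/518 + 427.48/944 = 0.49071 + 0.45283 = 0.94354
n_f = 1/0.94354 = 1.06

1.06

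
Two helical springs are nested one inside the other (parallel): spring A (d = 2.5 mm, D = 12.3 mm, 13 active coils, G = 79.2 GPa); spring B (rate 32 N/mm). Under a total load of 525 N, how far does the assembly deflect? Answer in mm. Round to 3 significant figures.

10.9 mm

k_A = Gd⁴/(8D³N_a) = (79.2×10³)(2.5⁴)/(8·12.3³·13) = 15.986 N/mm
Parallel: k_eq = 15.986 + 32 = 47.986 N/mm
δ = F/k_eq = 525/47.986 = 10.941 mm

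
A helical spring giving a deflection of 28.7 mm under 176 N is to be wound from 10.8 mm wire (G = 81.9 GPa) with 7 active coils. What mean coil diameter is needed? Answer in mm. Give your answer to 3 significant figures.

Required rate k = F/δ = 176/28.7 = 6.1324 N/mm
D = (Gd⁴/(8N_a·k))^(1/3) = (81.9×10³·10.8⁴/(8·7·6.1324))^(1/3)
  = (3.24459e+06)^(1/3) = 148.0426 mm

148 mm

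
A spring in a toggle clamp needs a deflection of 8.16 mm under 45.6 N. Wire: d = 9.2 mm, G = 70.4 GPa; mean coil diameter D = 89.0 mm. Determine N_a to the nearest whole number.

16

Required rate k = F/δ = 45.6/8.16 = 5.5882 N/mm
N_a = Gd⁴/(8D³k) = (70.4×10³ × 9.2⁴)/(8 × 89.0³ × 5.5882)
    = 5.04341e+08 / 3.15163e+07 = 16 → 16 coils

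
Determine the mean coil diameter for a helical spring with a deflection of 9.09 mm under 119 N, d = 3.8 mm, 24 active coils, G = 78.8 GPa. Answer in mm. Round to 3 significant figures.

Required rate k = F/δ = 119/9.09 = 13.091 N/mm
D = (Gd⁴/(8N_a·k))^(1/3) = (78.8×10³·3.8⁴/(8·24·13.091))^(1/3)
  = (6536.97)^(1/3) = 18.6979 mm

18.7 mm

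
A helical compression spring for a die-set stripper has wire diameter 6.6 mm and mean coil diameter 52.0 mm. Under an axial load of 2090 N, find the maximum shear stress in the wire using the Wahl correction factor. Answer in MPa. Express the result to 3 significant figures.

1140 MPa

Spring index C = D/d = 52.0/6.6 = 7.8788
K_W = (4C−1)/(4C−4) + 0.615/C = 30.515/27.515 + 0.0781 = 1.1871
τ₀ = 8FD/(πd³) = 8·2090·52.0/(π·6.6³) = 869440/903.2 = 962.63 MPa
τ_max = K·τ₀ = 1.1871 × 962.63 = 1142.7 MPa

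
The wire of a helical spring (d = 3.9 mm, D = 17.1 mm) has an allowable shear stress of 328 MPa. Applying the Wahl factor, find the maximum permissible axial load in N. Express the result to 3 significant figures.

C = D/d = 17.1/3.9 = 4.3846
K_W = (4C−1)/(4C−4) + 0.615/C = 16.538/13.538 + 0.1403 = 1.3619
τ_max = K·8FD/(πd³) → F_max = τ_allow·πd³/(8DK)
F_max = 328·π·3.9³/(8·17.1·1.3619) = 61125/186.3 = 328.1 N

328 N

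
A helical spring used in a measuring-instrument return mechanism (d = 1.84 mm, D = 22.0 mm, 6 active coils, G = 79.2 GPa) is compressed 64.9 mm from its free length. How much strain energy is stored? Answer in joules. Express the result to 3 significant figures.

3.74 J

k = Gd⁴/(8D³N_a) = (79.2×10³)(1.84⁴)/(8·22.0³·6) = 1.7762 N/mm
U = ½kδ² = 0.5 × 1.7762 × 64.9² = 3740.6 N·mm = 3.7406 J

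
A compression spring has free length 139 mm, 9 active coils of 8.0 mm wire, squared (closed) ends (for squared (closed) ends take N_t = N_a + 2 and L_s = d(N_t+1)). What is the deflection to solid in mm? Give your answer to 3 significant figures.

N_t = 11; L_s = 8.0·12 = 96 mm
δ_solid = L₀ − L_s = 139 − 96 = 43 mm

43.0 mm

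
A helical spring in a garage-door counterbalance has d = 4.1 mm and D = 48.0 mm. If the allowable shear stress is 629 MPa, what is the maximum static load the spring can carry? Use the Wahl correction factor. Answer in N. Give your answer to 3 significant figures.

316 N

C = D/d = 48.0/4.1 = 11.7073
K_W = (4C−1)/(4C−4) + 0.615/C = 45.829/42.829 + 0.0525 = 1.1226
τ_max = K·8FD/(πd³) → F_max = τ_allow·πd³/(8DK)
F_max = 629·π·4.1³/(8·48.0·1.1226) = 1.3619e+05/431.07 = 315.94 N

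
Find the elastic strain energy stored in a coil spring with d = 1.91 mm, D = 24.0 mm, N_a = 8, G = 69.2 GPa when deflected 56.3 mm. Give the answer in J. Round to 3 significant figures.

k = Gd⁴/(8D³N_a) = (69.2×10³)(1.91⁴)/(8·24.0³·8) = 1.0409 N/mm
U = ½kδ² = 0.5 × 1.0409 × 56.3² = 1649.7 N·mm = 1.6497 J

1.65 J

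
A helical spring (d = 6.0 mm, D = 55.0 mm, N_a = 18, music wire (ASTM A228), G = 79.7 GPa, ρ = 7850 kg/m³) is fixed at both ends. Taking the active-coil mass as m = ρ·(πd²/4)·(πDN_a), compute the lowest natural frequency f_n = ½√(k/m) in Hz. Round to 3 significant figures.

39.5 Hz

k = Gd⁴/(8D³N_a) = (79.7×10³)(6.0⁴)/(8·55.0³·18) = 4.3113 N/mm = 4311.3 N/m
Wire length L = πDN_a = π·55.0·18 = 3110.2 mm
m = ρ·(πd²/4)·L = 7850 × 28.274×10⁻⁶ m² × 3.1102 m = 0.69031 kg
f_n = ½√(k/m) = 0.5·√(4311.3/0.69031) = 0.5·√(6245.5) = 39.514 Hz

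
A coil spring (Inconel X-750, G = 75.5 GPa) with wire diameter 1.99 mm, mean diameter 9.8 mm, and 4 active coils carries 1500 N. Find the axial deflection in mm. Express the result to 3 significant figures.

k = Gd⁴/(8D³N_a) = (75.5×10³)(1.99⁴)/(8·9.8³·4) = 39.313 N/mm
δ = F/k = 1500 / 39.313 = 38.156 mm

38.2 mm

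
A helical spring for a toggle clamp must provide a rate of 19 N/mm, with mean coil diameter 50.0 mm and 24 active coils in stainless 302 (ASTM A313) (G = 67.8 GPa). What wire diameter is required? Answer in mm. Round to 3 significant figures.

d = (8D³N_a·k / G)^(1/4) = (8·50.0³·24·19 / (67.8×10³))^0.25
  = (6725.7)^0.25 = 9.0559 mm

9.06 mm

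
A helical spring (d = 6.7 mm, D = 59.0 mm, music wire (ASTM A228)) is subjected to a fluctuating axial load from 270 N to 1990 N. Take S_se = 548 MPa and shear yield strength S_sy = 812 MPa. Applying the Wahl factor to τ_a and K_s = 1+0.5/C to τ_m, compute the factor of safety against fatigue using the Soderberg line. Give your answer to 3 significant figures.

0.607

C = D/d = 59.0/6.7 = 8.8060; K_W = (4C−1)/(4C−4)+0.615/C = 1.1659; K_s = 1+0.5/C = 1.0568
F_a = (F_max−F_min)/2 = 860 N; F_m = (F_max+F_min)/2 = 1130 N
τ_a = K_W·8F_aD/(πd³) = 1.1659 × 429.6 = 500.88 MPa
τ_m = K_s·8F_mD/(πd³) = 1.0568 × 564.48 = 596.53 MPa
Soderberg: 1/n_f = τ_a/S_se + τ_m/S_sy = 500.88/548 + 596.53/812 = 0.91402 + 0.73464 = 1.6487
n_f = 1/1.6487 = 0.6066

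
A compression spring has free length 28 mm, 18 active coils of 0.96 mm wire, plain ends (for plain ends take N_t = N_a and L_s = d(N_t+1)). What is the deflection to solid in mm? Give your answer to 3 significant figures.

9.76 mm

N_t = 18; L_s = 0.96·19 = 18.24 mm
δ_solid = L₀ − L_s = 28 − 18.24 = 9.76 mm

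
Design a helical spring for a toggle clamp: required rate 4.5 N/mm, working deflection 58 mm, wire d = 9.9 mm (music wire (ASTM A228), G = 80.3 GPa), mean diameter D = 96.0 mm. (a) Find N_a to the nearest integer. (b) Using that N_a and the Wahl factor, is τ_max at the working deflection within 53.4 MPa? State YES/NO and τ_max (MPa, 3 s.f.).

N_a = Gd⁴/(8D³k) = (80.3×10³)(9.9⁴)/(8·96.0³·4.5) = 24.22 → N_a = 24
Actual rate k = Gd⁴/(8D³·24) = 4.5409 N/mm
Working load F = kδ = 4.5409·58 = 263.37 N
C = 96.0/9.9 = 9.6970; K_W = (4C−1)/(4C−4)+0.615/C = 1.1497
τ_max = K_W·8FD/(πd³) = 1.1497·66.355 = 76.286 MPa
τ_max > 53.4 MPa → exceeds allowable

(a) 24 coils; (b) NO, τ_max = 76.3 MPa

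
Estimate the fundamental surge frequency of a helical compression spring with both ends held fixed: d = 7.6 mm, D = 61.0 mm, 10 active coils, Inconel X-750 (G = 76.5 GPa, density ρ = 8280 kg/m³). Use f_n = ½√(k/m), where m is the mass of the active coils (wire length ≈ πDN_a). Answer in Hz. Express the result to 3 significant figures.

k = Gd⁴/(8D³N_a) = (76.5×10³)(7.6⁴)/(8·61.0³·10) = 14.055 N/mm = 14055 N/m
Wire length L = πDN_a = π·61.0·10 = 1916.4 mm
m = ρ·(πd²/4)·L = 8280 × 45.365×10⁻⁶ m² × 1.9164 m = 0.71983 kg
f_n = ½√(k/m) = 0.5·√(14055/0.71983) = 0.5·√(19526) = 69.867 Hz

69.9 Hz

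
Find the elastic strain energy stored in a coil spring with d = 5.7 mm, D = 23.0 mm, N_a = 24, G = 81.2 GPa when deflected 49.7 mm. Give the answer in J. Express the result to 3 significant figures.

45.3 J

k = Gd⁴/(8D³N_a) = (81.2×10³)(5.7⁴)/(8·23.0³·24) = 36.692 N/mm
U = ½kδ² = 0.5 × 36.692 × 49.7² = 45316 N·mm = 45.316 J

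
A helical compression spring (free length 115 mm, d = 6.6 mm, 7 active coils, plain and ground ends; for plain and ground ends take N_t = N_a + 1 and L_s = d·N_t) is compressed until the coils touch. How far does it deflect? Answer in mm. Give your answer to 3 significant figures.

N_t = 8; L_s = 6.6·8 = 52.8 mm
δ_solid = L₀ − L_s = 115 − 52.8 = 62.2 mm

62.2 mm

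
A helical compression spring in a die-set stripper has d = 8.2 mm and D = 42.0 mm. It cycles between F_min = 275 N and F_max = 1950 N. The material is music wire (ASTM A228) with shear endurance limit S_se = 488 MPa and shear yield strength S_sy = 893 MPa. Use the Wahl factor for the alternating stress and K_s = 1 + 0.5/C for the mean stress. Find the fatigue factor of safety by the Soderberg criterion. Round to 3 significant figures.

1.43

C = D/d = 42.0/8.2 = 5.1220; K_W = (4C−1)/(4C−4)+0.615/C = 1.3020; K_s = 1+0.5/C = 1.0976
F_a = (F_max−F_min)/2 = 837.5 N; F_m = (F_max+F_min)/2 = 1112.5 N
τ_a = K_W·8F_aD/(πd³) = 1.3020 × 162.45 = 211.52 MPa
τ_m = K_s·8F_mD/(πd³) = 1.0976 × 215.8 = 236.86 MPa
Soderberg: 1/n_f = τ_a/S_se + τ_m/S_sy = 211.52/488 + 236.86/893 = 0.43344 + 0.26525 = 0.69869
n_f = 1/0.69869 = 1.431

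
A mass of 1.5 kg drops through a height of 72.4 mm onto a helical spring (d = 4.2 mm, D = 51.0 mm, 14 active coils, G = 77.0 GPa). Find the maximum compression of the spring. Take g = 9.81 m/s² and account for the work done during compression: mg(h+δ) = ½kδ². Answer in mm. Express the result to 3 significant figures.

46.6 mm

k = Gd⁴/(8D³N_a) = (77.0×10³)(4.2⁴)/(8·51.0³·14) = 1.6127 N/mm
W = mg = 1.5 × 9.81 = 14.715 N
½kδ² − Wδ − Wh = 0 → δ = (W + √(W² + 2kWh))/k
δ = (14.715 + √(216.53 + 3436.28))/1.6127 = (14.715 + 60.438)/1.6127 = 46.6 mm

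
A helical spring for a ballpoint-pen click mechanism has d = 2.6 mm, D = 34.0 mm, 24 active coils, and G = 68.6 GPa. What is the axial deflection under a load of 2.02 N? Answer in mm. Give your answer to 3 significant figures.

k = Gd⁴/(8D³N_a) = (68.6×10³)(2.6⁴)/(8·34.0³·24) = 0.41541 N/mm
δ = F/k = 2.02 / 0.41541 = 4.8626 mm

4.86 mm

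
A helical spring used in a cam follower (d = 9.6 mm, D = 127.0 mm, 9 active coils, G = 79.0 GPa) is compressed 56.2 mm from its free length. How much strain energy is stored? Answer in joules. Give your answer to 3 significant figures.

7.18 J

k = Gd⁴/(8D³N_a) = (79.0×10³)(9.6⁴)/(8·127.0³·9) = 4.5495 N/mm
U = ½kδ² = 0.5 × 4.5495 × 56.2² = 7184.7 N·mm = 7.1847 J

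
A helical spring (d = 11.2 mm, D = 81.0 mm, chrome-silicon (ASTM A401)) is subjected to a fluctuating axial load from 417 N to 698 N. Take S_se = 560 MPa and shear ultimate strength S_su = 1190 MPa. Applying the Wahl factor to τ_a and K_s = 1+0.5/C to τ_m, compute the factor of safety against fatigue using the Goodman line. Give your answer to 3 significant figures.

C = D/d = 81.0/11.2 = 7.2321; K_W = (4C−1)/(4C−4)+0.615/C = 1.2054; K_s = 1+0.5/C = 1.0691
F_a = (F_max−F_min)/2 = 140.5 N; F_m = (F_max+F_min)/2 = 557.5 N
τ_a = K_W·8F_aD/(πd³) = 1.2054 × 20.628 = 24.864 MPa
τ_m = K_s·8F_mD/(πd³) = 1.0691 × 81.849 = 87.508 MPa
Goodman: 1/n_f = τ_a/S_se + τ_m/S_su = 24.864/560 + 87.508/1190 = 0.04440 + 0.07354 = 0.11794
n_f = 1/0.11794 = 8.479

8.48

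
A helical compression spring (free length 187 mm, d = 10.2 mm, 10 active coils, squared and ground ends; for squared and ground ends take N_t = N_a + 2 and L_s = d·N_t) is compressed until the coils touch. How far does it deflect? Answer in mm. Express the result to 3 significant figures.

N_t = 12; L_s = 10.2·12 = 122.4 mm
δ_solid = L₀ − L_s = 187 − 122.4 = 64.6 mm

64.6 mm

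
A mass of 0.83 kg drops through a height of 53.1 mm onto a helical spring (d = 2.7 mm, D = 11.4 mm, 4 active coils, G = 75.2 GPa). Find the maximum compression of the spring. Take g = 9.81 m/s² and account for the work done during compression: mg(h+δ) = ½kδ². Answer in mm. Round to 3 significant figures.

k = Gd⁴/(8D³N_a) = (75.2×10³)(2.7⁴)/(8·11.4³·4) = 84.296 N/mm
W = mg = 0.83 × 9.81 = 8.1423 N
½kδ² − Wδ − Wh = 0 → δ = (W + √(W² + 2kWh))/k
δ = (8.1423 + √(66.297 + 72892))/84.296 = (8.1423 + 270.11)/84.296 = 3.3009 mm

3.30 mm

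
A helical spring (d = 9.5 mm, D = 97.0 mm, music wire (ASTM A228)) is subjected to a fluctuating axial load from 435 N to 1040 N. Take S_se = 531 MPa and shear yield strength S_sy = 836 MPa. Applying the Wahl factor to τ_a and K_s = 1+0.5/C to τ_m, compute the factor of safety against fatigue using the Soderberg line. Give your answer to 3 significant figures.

C = D/d = 97.0/9.5 = 10.2105; K_W = (4C−1)/(4C−4)+0.615/C = 1.1417; K_s = 1+0.5/C = 1.0490
F_a = (F_max−F_min)/2 = 302.5 N; F_m = (F_max+F_min)/2 = 737.5 N
τ_a = K_W·8F_aD/(πd³) = 1.1417 × 87.15 = 99.495 MPa
τ_m = K_s·8F_mD/(πd³) = 1.0490 × 212.47 = 222.88 MPa
Soderberg: 1/n_f = τ_a/S_se + τ_m/S_sy = 99.495/531 + 222.88/836 = 0.18737 + 0.26660 = 0.45397
n_f = 1/0.45397 = 2.203

2.20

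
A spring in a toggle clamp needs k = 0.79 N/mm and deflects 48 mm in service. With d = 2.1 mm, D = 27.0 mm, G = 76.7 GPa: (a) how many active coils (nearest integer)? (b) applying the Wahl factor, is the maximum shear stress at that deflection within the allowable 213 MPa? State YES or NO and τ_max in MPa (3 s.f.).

(a) 12 coils; (b) NO, τ_max = 313 MPa

N_a = Gd⁴/(8D³k) = (76.7×10³)(2.1⁴)/(8·27.0³·0.79) = 11.99 → N_a = 12
Actual rate k = Gd⁴/(8D³·12) = 0.78942 N/mm
Working load F = kδ = 0.78942·48 = 37.892 N
C = 27.0/2.1 = 12.8571; K_W = (4C−1)/(4C−4)+0.615/C = 1.1111
τ_max = K_W·8FD/(πd³) = 1.1111·281.32 = 312.57 MPa
τ_max > 213 MPa → exceeds allowable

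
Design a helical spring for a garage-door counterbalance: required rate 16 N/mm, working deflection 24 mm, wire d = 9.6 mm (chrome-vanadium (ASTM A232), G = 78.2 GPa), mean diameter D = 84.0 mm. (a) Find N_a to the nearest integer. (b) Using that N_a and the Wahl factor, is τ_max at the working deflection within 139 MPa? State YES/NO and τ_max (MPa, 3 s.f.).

N_a = Gd⁴/(8D³k) = (78.2×10³)(9.6⁴)/(8·84.0³·16) = 8.755 → N_a = 9
Actual rate k = Gd⁴/(8D³·9) = 15.564 N/mm
Working load F = kδ = 15.564·24 = 373.54 N
C = 84.0/9.6 = 8.7500; K_W = (4C−1)/(4C−4)+0.615/C = 1.1671
τ_max = K_W·8FD/(πd³) = 1.1671·90.311 = 105.4 MPa
τ_max ≤ 139 MPa → acceptable

(a) 9 coils; (b) YES, τ_max = 105 MPa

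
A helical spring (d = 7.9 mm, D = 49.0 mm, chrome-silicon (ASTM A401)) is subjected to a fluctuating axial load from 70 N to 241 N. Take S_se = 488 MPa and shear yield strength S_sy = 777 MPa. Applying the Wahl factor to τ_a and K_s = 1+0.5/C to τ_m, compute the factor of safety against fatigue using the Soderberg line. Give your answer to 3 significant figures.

9.10

C = D/d = 49.0/7.9 = 6.2025; K_W = (4C−1)/(4C−4)+0.615/C = 1.2433; K_s = 1+0.5/C = 1.0806
F_a = (F_max−F_min)/2 = 85.5 N; F_m = (F_max+F_min)/2 = 155.5 N
τ_a = K_W·8F_aD/(πd³) = 1.2433 × 21.638 = 26.903 MPa
τ_m = K_s·8F_mD/(πd³) = 1.0806 × 39.354 = 42.526 MPa
Soderberg: 1/n_f = τ_a/S_se + τ_m/S_sy = 26.903/488 + 42.526/777 = 0.05513 + 0.05473 = 0.10986
n_f = 1/0.10986 = 9.102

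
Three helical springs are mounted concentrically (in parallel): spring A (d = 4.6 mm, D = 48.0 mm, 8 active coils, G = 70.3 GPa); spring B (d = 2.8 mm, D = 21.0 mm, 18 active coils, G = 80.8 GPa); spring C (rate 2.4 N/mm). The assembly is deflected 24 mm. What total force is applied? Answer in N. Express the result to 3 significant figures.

k_A = Gd⁴/(8D³N_a) = (70.3×10³)(4.6⁴)/(8·48.0³·8) = 4.4472 N/mm
k_B = Gd⁴/(8D³N_a) = (80.8×10³)(2.8⁴)/(8·21.0³·18) = 3.7241 N/mm
Parallel: k_eq = 4.4472 + 3.7241 + 2.4 = 10.571 N/mm
F = k_eq·δ = 10.571·24 = 253.71 N

254 N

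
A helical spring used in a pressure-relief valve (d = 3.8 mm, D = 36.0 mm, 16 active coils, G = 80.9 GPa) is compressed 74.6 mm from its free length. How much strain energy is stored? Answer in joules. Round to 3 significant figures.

k = Gd⁴/(8D³N_a) = (80.9×10³)(3.8⁴)/(8·36.0³·16) = 2.8247 N/mm
U = ½kδ² = 0.5 × 2.8247 × 74.6² = 7859.8 N·mm = 7.8598 J

7.86 J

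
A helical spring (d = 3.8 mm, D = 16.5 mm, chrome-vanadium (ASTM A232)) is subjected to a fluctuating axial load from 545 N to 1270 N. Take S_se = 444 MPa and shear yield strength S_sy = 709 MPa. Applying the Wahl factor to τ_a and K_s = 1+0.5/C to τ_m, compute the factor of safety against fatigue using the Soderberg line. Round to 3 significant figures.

0.514

C = D/d = 16.5/3.8 = 4.3421; K_W = (4C−1)/(4C−4)+0.615/C = 1.3660; K_s = 1+0.5/C = 1.1152
F_a = (F_max−F_min)/2 = 362.5 N; F_m = (F_max+F_min)/2 = 907.5 N
τ_a = K_W·8F_aD/(πd³) = 1.3660 × 277.58 = 379.18 MPa
τ_m = K_s·8F_mD/(πd³) = 1.1152 × 694.9 = 774.91 MPa
Soderberg: 1/n_f = τ_a/S_se + τ_m/S_sy = 379.18/444 + 774.91/709 = 0.85401 + 1.09297 = 1.947
n_f = 1/1.947 = 0.5136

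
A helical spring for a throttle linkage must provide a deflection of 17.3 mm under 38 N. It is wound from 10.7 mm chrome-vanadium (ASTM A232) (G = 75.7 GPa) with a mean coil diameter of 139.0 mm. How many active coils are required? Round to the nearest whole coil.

21

Required rate k = F/δ = 38/17.3 = 2.1965 N/mm
N_a = Gd⁴/(8D³k) = (75.7×10³ × 10.7⁴)/(8 × 139.0³ × 2.1965)
    = 9.92273e+08 / 4.71924e+07 = 21.03 → 21 coils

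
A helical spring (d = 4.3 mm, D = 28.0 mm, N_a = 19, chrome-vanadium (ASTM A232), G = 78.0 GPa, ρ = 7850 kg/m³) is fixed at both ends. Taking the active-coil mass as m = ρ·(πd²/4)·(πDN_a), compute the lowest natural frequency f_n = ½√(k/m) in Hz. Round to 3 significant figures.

102 Hz

k = Gd⁴/(8D³N_a) = (78.0×10³)(4.3⁴)/(8·28.0³·19) = 7.9919 N/mm = 7991.9 N/m
Wire length L = πDN_a = π·28.0·19 = 1671.3 mm
m = ρ·(πd²/4)·L = 7850 × 14.522×10⁻⁶ m² × 1.6713 m = 0.19053 kg
f_n = ½√(k/m) = 0.5·√(7991.9/0.19053) = 0.5·√(41946) = 102.4 Hz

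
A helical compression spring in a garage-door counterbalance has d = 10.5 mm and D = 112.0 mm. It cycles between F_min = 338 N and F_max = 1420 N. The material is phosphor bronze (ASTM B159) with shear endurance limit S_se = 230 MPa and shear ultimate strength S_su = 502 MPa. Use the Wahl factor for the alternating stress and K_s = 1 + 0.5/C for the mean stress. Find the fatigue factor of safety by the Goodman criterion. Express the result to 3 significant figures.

0.901

C = D/d = 112.0/10.5 = 10.6667; K_W = (4C−1)/(4C−4)+0.615/C = 1.1352; K_s = 1+0.5/C = 1.0469
F_a = (F_max−F_min)/2 = 541 N; F_m = (F_max+F_min)/2 = 879 N
τ_a = K_W·8F_aD/(πd³) = 1.1352 × 133.29 = 151.31 MPa
τ_m = K_s·8F_mD/(πd³) = 1.0469 × 216.56 = 226.71 MPa
Goodman: 1/n_f = τ_a/S_se + τ_m/S_su = 151.31/230 + 226.71/502 = 0.65788 + 0.45162 = 1.1095
n_f = 1/1.1095 = 0.9013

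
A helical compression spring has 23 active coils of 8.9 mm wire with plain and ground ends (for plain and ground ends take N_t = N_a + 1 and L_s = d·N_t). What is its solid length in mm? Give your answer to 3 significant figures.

plain and ground ends: N_t = N_a + 1 = 23 + 1 = 24
L_s = d·N_t = 8.9 × 24 = 213.6 mm

214 mm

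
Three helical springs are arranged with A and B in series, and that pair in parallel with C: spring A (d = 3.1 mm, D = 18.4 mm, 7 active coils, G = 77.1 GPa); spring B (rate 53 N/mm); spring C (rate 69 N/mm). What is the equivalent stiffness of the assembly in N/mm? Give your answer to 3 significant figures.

k_A = Gd⁴/(8D³N_a) = (77.1×10³)(3.1⁴)/(8·18.4³·7) = 20.411 N/mm
Springs A,B series: k_AB = 1/(1/20.411+1/53) = 14.736 N/mm; parallel with C: k_eq = 14.736+69 = 83.736 N/mm

83.7 N/mm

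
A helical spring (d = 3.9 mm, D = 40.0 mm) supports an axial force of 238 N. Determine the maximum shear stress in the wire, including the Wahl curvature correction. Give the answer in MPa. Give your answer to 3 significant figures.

Spring index C = D/d = 40.0/3.9 = 10.2564
K_W = (4C−1)/(4C−4) + 0.615/C = 40.026/37.026 + 0.0600 = 1.1410
τ₀ = 8FD/(πd³) = 8·238·40.0/(π·3.9³) = 76160/186.36 = 408.68 MPa
τ_max = K·τ₀ = 1.1410 × 408.68 = 466.3 MPa

466 MPa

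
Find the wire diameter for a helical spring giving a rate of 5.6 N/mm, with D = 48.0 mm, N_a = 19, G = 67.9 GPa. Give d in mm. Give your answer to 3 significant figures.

d = (8D³N_a·k / G)^(1/4) = (8·48.0³·19·5.6 / (67.9×10³))^0.25
  = (1386.4)^0.25 = 6.1020 mm

6.10 mm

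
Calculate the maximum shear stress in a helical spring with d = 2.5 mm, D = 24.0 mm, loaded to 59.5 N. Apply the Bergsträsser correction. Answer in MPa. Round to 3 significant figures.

Spring index C = D/d = 24.0/2.5 = 9.6000
K_B = (4C+2)/(4C−3) = 40.400/35.400 = 1.1412
τ₀ = 8FD/(πd³) = 8·59.5·24.0/(π·2.5³) = 11424/49.087 = 232.73 MPa
τ_max = K·τ₀ = 1.1412 × 232.73 = 265.6 MPa

266 MPa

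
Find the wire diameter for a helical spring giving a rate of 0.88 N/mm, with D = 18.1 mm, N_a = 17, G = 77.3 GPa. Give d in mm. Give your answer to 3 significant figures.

1.74 mm

d = (8D³N_a·k / G)^(1/4) = (8·18.1³·17·0.88 / (77.3×10³))^0.25
  = (9.1807)^0.25 = 1.7407 mm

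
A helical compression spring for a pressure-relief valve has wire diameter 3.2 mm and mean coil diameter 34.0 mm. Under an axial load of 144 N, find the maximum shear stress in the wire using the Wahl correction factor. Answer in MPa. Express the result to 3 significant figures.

432 MPa

Spring index C = D/d = 34.0/3.2 = 10.6250
K_W = (4C−1)/(4C−4) + 0.615/C = 41.500/38.500 + 0.0579 = 1.1358
τ₀ = 8FD/(πd³) = 8·144·34.0/(π·3.2³) = 39168/102.94 = 380.48 MPa
τ_max = K·τ₀ = 1.1358 × 380.48 = 432.15 MPa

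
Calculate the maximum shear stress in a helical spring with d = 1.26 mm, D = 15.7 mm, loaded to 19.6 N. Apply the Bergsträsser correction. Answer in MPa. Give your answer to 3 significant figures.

Spring index C = D/d = 15.7/1.26 = 12.4603
K_B = (4C+2)/(4C−3) = 51.841/46.841 = 1.1067
τ₀ = 8FD/(πd³) = 8·19.6·15.7/(π·1.26³) = 2461.76/6.2844 = 391.73 MPa
τ_max = K·τ₀ = 1.1067 × 391.73 = 433.54 MPa

434 MPa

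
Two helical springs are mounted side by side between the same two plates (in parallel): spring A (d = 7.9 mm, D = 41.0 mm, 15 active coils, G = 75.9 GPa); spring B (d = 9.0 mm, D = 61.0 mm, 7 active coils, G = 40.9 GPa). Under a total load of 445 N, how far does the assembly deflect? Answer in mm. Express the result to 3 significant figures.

7.83 mm

k_A = Gd⁴/(8D³N_a) = (75.9×10³)(7.9⁴)/(8·41.0³·15) = 35.745 N/mm
k_B = Gd⁴/(8D³N_a) = (40.9×10³)(9.0⁴)/(8·61.0³·7) = 21.111 N/mm
Parallel: k_eq = 35.745 + 21.111 = 56.857 N/mm
δ = F/k_eq = 445/56.857 = 7.8267 mm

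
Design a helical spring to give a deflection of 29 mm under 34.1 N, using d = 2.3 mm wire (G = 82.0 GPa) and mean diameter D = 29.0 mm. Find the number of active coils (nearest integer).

10

Required rate k = F/δ = 34.1/29 = 1.1759 N/mm
N_a = Gd⁴/(8D³k) = (82.0×10³ × 2.3⁴)/(8 × 29.0³ × 1.1759)
    = 2.2947e+06 / 229425 = 10 → 10 coils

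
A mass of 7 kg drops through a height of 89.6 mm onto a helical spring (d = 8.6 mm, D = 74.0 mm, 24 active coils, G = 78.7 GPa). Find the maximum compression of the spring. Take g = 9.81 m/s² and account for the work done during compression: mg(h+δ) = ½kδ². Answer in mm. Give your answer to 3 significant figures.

61.2 mm

k = Gd⁴/(8D³N_a) = (78.7×10³)(8.6⁴)/(8·74.0³·24) = 5.5331 N/mm
W = mg = 7 × 9.81 = 68.67 N
½kδ² − Wδ − Wh = 0 → δ = (W + √(W² + 2kWh))/k
δ = (68.67 + √(4715.6 + 68089))/5.5331 = (68.67 + 269.82)/5.5331 = 61.176 mm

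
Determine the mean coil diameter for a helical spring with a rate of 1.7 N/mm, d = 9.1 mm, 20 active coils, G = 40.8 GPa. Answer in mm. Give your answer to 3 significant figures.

101 mm

D = (Gd⁴/(8N_a·k))^(1/3) = (40.8×10³·9.1⁴/(8·20·1.7))^(1/3)
  = (1.02862e+06)^(1/3) = 100.9452 mm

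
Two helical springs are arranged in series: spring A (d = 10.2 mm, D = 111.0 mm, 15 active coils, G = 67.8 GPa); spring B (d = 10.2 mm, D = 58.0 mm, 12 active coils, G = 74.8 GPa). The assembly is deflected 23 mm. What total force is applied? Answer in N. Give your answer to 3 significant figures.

k_A = Gd⁴/(8D³N_a) = (67.8×10³)(10.2⁴)/(8·111.0³·15) = 4.4718 N/mm
k_B = Gd⁴/(8D³N_a) = (74.8×10³)(10.2⁴)/(8·58.0³·12) = 43.226 N/mm
Series: 1/k_eq = 1/4.4718 + 1/43.226 = 0.24676; k_eq = 4.0525 N/mm
F = k_eq·δ = 4.0525·23 = 93.208 N

93.2 N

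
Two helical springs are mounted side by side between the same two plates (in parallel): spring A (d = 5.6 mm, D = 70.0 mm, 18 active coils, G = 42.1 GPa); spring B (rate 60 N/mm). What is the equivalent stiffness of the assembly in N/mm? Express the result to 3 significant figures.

k_A = Gd⁴/(8D³N_a) = (42.1×10³)(5.6⁴)/(8·70.0³·18) = 0.83826 N/mm
Parallel: k_eq = 0.83826 + 60 = 60.838 N/mm

60.8 N/mm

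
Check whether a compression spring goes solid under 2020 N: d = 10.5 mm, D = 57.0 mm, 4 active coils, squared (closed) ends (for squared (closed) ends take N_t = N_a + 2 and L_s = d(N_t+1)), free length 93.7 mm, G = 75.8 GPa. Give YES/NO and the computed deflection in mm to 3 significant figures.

k = Gd⁴/(8D³N_a) = (75.8×10³)(10.5⁴)/(8·57.0³·4) = 155.47 N/mm
N_t = 6; L_s = 10.5·7 = 73.5 mm; δ_solid = L₀ − L_s = 93.7 − 73.5 = 20.2 mm
δ = F/k = 2020/155.47 = 12.993 mm
δ < δ_solid → spring does not go solid

NO, δ = 13.0 mm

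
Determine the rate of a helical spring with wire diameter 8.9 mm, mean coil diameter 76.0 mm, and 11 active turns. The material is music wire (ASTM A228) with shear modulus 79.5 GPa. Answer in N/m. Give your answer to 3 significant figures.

k = Gd⁴/(8D³N_a) = (79.5×10³ × 8.9⁴) / (8 × 76.0³ × 11)
  = 4.98801e+08 / 3.86299e+07 = 12.912 N/mm = 12912 N/m

12900 N/m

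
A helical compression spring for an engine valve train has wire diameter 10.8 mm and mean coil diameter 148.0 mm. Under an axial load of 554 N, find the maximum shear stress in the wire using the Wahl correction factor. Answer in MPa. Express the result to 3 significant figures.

Spring index C = D/d = 148.0/10.8 = 13.7037
K_W = (4C−1)/(4C−4) + 0.615/C = 53.815/50.815 + 0.0449 = 1.1039
τ₀ = 8FD/(πd³) = 8·554·148.0/(π·10.8³) = 655936/3957.5 = 165.74 MPa
τ_max = K·τ₀ = 1.1039 × 165.74 = 182.97 MPa

183 MPa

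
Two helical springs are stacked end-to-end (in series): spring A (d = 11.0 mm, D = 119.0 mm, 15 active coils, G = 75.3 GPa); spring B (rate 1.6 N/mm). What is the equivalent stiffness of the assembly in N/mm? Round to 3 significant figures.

1.24 N/mm

k_A = Gd⁴/(8D³N_a) = (75.3×10³)(11.0⁴)/(8·119.0³·15) = 5.4518 N/mm
Series: 1/k_eq = 1/5.4518 + 1/1.6 = 0.80842; k_eq = 1.237 N/mm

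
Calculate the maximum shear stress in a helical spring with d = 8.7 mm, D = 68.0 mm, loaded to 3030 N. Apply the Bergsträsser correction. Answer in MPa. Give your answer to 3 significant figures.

938 MPa

Spring index C = D/d = 68.0/8.7 = 7.8161
K_B = (4C+2)/(4C−3) = 33.264/28.264 = 1.1769
τ₀ = 8FD/(πd³) = 8·3030·68.0/(π·8.7³) = 1.64832e+06/2068.7 = 796.77 MPa
τ_max = K·τ₀ = 1.1769 × 796.77 = 937.72 MPa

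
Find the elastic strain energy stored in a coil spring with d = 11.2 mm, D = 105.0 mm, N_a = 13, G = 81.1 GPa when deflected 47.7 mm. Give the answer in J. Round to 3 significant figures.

12.1 J

k = Gd⁴/(8D³N_a) = (81.1×10³)(11.2⁴)/(8·105.0³·13) = 10.6 N/mm
U = ½kδ² = 0.5 × 10.6 × 47.7² = 12059 N·mm = 12.059 J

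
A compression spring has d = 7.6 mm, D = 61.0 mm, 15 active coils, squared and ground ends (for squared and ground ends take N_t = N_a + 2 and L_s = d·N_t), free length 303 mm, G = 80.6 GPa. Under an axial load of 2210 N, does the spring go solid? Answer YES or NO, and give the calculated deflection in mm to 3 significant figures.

k = Gd⁴/(8D³N_a) = (80.6×10³)(7.6⁴)/(8·61.0³·15) = 9.8723 N/mm
N_t = 17; L_s = 7.6·17 = 129.2 mm; δ_solid = L₀ − L_s = 303 − 129.2 = 173.8 mm
δ = F/k = 2210/9.8723 = 223.86 mm
δ ≥ δ_solid → spring goes solid

YES, δ = 224 mm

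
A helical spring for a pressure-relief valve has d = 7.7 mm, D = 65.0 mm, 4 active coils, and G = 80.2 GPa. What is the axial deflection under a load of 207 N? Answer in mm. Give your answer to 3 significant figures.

k = Gd⁴/(8D³N_a) = (80.2×10³)(7.7⁴)/(8·65.0³·4) = 32.081 N/mm
δ = F/k = 207 / 32.081 = 6.4524 mm

6.45 mm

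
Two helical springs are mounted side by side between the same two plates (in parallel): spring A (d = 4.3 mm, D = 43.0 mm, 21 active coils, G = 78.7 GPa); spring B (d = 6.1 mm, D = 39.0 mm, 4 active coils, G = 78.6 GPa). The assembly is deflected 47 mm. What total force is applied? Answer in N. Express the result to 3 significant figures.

k_A = Gd⁴/(8D³N_a) = (78.7×10³)(4.3⁴)/(8·43.0³·21) = 2.0143 N/mm
k_B = Gd⁴/(8D³N_a) = (78.6×10³)(6.1⁴)/(8·39.0³·4) = 57.332 N/mm
Parallel: k_eq = 2.0143 + 57.332 = 59.346 N/mm
F = k_eq·δ = 59.346·47 = 2789.3 N

2790 N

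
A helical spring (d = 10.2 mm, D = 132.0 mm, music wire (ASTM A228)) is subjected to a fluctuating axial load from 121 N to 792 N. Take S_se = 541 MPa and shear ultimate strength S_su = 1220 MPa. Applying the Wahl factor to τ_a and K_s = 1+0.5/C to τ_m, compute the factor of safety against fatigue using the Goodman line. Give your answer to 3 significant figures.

2.93

C = D/d = 132.0/10.2 = 12.9412; K_W = (4C−1)/(4C−4)+0.615/C = 1.1103; K_s = 1+0.5/C = 1.0386
F_a = (F_max−F_min)/2 = 335.5 N; F_m = (F_max+F_min)/2 = 456.5 N
τ_a = K_W·8F_aD/(πd³) = 1.1103 × 106.27 = 117.99 MPa
τ_m = K_s·8F_mD/(πd³) = 1.0386 × 144.6 = 150.18 MPa
Goodman: 1/n_f = τ_a/S_se + τ_m/S_su = 117.99/541 + 150.18/1220 = 0.21810 + 0.12310 = 0.3412
n_f = 1/0.3412 = 2.931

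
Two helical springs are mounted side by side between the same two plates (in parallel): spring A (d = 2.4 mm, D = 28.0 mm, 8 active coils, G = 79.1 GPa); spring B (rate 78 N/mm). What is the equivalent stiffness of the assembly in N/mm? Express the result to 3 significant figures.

k_A = Gd⁴/(8D³N_a) = (79.1×10³)(2.4⁴)/(8·28.0³·8) = 1.868 N/mm
Parallel: k_eq = 1.868 + 78 = 79.868 N/mm

79.9 N/mm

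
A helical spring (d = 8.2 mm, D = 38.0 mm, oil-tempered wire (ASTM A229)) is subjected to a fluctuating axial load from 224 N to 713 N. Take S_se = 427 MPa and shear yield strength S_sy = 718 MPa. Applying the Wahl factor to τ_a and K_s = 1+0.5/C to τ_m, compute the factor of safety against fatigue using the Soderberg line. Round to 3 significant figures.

C = D/d = 38.0/8.2 = 4.6341; K_W = (4C−1)/(4C−4)+0.615/C = 1.3391; K_s = 1+0.5/C = 1.1079
F_a = (F_max−F_min)/2 = 244.5 N; F_m = (F_max+F_min)/2 = 468.5 N
τ_a = K_W·8F_aD/(πd³) = 1.3391 × 42.91 = 57.461 MPa
τ_m = K_s·8F_mD/(πd³) = 1.1079 × 82.223 = 91.094 MPa
Soderberg: 1/n_f = τ_a/S_se + τ_m/S_sy = 57.461/427 + 91.094/718 = 0.13457 + 0.12687 = 0.26144
n_f = 1/0.26144 = 3.825

3.82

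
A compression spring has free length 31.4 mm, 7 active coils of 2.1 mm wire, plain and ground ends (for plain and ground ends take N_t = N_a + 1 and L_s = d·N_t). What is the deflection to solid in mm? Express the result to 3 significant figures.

14.6 mm

N_t = 8; L_s = 2.1·8 = 16.8 mm
δ_solid = L₀ − L_s = 31.4 − 16.8 = 14.6 mm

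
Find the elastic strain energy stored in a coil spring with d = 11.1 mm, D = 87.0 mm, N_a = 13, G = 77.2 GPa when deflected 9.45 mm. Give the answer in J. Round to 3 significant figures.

k = Gd⁴/(8D³N_a) = (77.2×10³)(11.1⁴)/(8·87.0³·13) = 17.113 N/mm
U = ½kδ² = 0.5 × 17.113 × 9.45² = 764.1 N·mm = 0.7641 J

0.764 J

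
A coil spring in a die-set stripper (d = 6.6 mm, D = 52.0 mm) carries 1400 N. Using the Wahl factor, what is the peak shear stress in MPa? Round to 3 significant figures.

765 MPa

Spring index C = D/d = 52.0/6.6 = 7.8788
K_W = (4C−1)/(4C−4) + 0.615/C = 30.515/27.515 + 0.0781 = 1.1871
τ₀ = 8FD/(πd³) = 8·1400·52.0/(π·6.6³) = 582400/903.2 = 644.82 MPa
τ_max = K·τ₀ = 1.1871 × 644.82 = 765.46 MPa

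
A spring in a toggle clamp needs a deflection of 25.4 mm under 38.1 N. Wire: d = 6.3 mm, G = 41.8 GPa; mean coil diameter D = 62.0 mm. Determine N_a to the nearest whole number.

Required rate k = F/δ = 38.1/25.4 = 1.5 N/mm
N_a = Gd⁴/(8D³k) = (41.8×10³ × 6.3⁴)/(8 × 62.0³ × 1.5)
    = 6.58474e+07 / 2.85994e+06 = 23.02 → 23 coils

23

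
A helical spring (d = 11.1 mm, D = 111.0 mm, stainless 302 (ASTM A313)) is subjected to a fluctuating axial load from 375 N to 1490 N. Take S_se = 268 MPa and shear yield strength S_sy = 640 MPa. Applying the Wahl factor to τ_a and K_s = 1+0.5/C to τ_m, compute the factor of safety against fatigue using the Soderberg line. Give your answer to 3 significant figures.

1.24

C = D/d = 111.0/11.1 = 10.0000; K_W = (4C−1)/(4C−4)+0.615/C = 1.1448; K_s = 1+0.5/C = 1.0500
F_a = (F_max−F_min)/2 = 557.5 N; F_m = (F_max+F_min)/2 = 932.5 N
τ_a = K_W·8F_aD/(πd³) = 1.1448 × 115.22 = 131.91 MPa
τ_m = K_s·8F_mD/(πd³) = 1.0500 × 192.73 = 202.36 MPa
Soderberg: 1/n_f = τ_a/S_se + τ_m/S_sy = 131.91/268 + 202.36/640 = 0.49221 + 0.31619 = 0.8084
n_f = 1/0.8084 = 1.237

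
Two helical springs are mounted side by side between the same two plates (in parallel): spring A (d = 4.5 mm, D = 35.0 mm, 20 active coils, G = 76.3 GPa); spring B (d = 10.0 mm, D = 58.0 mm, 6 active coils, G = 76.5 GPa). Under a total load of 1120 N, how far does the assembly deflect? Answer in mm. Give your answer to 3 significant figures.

13.0 mm

k_A = Gd⁴/(8D³N_a) = (76.3×10³)(4.5⁴)/(8·35.0³·20) = 4.5609 N/mm
k_B = Gd⁴/(8D³N_a) = (76.5×10³)(10.0⁴)/(8·58.0³·6) = 81.684 N/mm
Parallel: k_eq = 4.5609 + 81.684 = 86.245 N/mm
δ = F/k_eq = 1120/86.245 = 12.986 mm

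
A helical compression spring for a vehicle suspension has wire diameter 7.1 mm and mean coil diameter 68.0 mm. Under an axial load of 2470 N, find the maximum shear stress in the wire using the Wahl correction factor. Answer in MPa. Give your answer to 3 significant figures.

Spring index C = D/d = 68.0/7.1 = 9.5775
K_W = (4C−1)/(4C−4) + 0.615/C = 37.310/34.310 + 0.0642 = 1.1517
τ₀ = 8FD/(πd³) = 8·2470·68.0/(π·7.1³) = 1.34368e+06/1124.4 = 1195 MPa
τ_max = K·τ₀ = 1.1517 × 1195 = 1376.2 MPa

1380 MPa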